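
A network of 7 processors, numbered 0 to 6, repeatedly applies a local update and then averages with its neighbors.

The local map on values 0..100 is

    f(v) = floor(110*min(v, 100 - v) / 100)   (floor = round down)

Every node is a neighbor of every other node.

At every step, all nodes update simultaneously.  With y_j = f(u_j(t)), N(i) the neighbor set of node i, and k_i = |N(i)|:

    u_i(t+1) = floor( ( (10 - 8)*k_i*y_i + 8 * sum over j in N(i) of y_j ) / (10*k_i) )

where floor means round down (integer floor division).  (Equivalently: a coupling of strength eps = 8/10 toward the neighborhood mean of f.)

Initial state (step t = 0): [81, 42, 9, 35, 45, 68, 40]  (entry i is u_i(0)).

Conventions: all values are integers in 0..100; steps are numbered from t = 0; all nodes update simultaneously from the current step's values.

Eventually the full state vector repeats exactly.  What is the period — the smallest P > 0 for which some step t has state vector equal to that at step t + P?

Answer: 2
Key observation: The state at step 9, [53, 53, 53, 53, 53, 53, 53], reappears at step 11 — and no state repeats earlier — so the cycle the system enters has period 2.

Derivation:
t=0: [81, 42, 9, 35, 45, 68, 40]
t=1: [33, 35, 32, 34, 35, 34, 35]
t=2: [36, 37, 36, 37, 37, 37, 37]
t=3: [39, 39, 39, 39, 39, 39, 39]
t=4: [42, 42, 42, 42, 42, 42, 42]
t=5: [46, 46, 46, 46, 46, 46, 46]
t=6: [50, 50, 50, 50, 50, 50, 50]
t=7: [55, 55, 55, 55, 55, 55, 55]
t=8: [49, 49, 49, 49, 49, 49, 49]
t=9: [53, 53, 53, 53, 53, 53, 53]
t=10: [51, 51, 51, 51, 51, 51, 51]
t=11: [53, 53, 53, 53, 53, 53, 53]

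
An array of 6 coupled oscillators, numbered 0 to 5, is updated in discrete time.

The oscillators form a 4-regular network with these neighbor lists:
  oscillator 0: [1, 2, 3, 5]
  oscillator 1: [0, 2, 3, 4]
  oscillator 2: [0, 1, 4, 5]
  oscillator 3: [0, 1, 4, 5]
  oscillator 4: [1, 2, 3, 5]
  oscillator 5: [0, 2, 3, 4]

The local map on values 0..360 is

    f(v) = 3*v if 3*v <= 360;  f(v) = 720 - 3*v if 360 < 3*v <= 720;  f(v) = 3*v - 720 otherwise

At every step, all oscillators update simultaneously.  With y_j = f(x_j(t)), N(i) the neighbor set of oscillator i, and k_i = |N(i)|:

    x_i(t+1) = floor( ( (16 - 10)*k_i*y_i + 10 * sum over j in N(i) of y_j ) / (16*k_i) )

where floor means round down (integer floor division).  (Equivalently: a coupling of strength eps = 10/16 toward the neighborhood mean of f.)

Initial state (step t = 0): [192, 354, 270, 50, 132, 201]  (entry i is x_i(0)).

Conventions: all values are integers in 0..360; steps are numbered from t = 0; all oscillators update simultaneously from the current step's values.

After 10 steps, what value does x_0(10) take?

Simulating step by step:
t=0: [192, 354, 270, 50, 132, 201]
t=1: [163, 238, 178, 201, 230, 154]
t=2: [175, 90, 151, 125, 99, 184]
t=3: [237, 273, 245, 274, 275, 235]
t=4: [39, 73, 41, 73, 75, 41]
t=5: [150, 189, 153, 189, 191, 153]
t=6: [230, 187, 227, 187, 184, 227]
t=7: [73, 121, 76, 121, 124, 76]
t=8: [264, 313, 265, 313, 313, 265]
t=9: [118, 173, 119, 173, 174, 119]
t=10: [307, 248, 307, 248, 248, 307]

Answer: x_0(10) = 307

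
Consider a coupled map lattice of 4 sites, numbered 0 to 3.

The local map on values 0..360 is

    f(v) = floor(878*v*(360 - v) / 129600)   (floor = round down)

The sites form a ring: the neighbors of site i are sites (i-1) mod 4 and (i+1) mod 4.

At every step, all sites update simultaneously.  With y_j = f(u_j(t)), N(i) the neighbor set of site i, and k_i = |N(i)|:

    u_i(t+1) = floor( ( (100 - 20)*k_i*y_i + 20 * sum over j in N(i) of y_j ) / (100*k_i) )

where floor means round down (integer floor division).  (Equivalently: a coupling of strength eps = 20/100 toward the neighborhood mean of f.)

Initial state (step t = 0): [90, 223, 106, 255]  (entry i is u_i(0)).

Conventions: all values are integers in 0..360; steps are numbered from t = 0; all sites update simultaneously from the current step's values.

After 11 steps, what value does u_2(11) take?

Answer: u_2(11) = 212

Derivation:
t=0: [90, 223, 106, 255]
t=1: [169, 199, 184, 179]
t=2: [218, 217, 218, 218]
t=3: [209, 209, 209, 209]
t=4: [213, 213, 213, 213]
t=5: [212, 212, 212, 212]
t=6: [212, 212, 212, 212]
t=7: [212, 212, 212, 212]
t=8: [212, 212, 212, 212]
t=9: [212, 212, 212, 212]
t=10: [212, 212, 212, 212]
t=11: [212, 212, 212, 212]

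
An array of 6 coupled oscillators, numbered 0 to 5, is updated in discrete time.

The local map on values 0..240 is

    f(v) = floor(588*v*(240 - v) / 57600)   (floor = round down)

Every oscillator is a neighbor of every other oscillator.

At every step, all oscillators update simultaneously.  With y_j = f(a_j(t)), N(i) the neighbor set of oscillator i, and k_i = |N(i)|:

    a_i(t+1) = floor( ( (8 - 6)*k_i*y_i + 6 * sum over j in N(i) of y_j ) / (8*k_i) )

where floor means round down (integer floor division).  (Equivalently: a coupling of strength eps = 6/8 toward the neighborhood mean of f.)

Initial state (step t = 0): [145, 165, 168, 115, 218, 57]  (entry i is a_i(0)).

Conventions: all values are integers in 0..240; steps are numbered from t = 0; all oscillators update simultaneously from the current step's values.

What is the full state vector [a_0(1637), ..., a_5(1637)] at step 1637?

Answer: [142, 142, 142, 142, 142, 142]
Key observation: The state at step 4, [142, 142, 142, 142, 142, 142], reappears at step 5: the system is in a cycle of period 1 from step 4 on.  Therefore the state at step 1637 equals the state at step 4 + ((1637 - 4) mod 1) = 4, which is [142, 142, 142, 142, 142, 142].

Derivation:
t=0: [145, 165, 168, 115, 218, 57]
t=1: [117, 115, 115, 117, 108, 113]
t=2: [145, 145, 145, 145, 145, 145]
t=3: [140, 140, 140, 140, 140, 140]
t=4: [142, 142, 142, 142, 142, 142]
t=5: [142, 142, 142, 142, 142, 142]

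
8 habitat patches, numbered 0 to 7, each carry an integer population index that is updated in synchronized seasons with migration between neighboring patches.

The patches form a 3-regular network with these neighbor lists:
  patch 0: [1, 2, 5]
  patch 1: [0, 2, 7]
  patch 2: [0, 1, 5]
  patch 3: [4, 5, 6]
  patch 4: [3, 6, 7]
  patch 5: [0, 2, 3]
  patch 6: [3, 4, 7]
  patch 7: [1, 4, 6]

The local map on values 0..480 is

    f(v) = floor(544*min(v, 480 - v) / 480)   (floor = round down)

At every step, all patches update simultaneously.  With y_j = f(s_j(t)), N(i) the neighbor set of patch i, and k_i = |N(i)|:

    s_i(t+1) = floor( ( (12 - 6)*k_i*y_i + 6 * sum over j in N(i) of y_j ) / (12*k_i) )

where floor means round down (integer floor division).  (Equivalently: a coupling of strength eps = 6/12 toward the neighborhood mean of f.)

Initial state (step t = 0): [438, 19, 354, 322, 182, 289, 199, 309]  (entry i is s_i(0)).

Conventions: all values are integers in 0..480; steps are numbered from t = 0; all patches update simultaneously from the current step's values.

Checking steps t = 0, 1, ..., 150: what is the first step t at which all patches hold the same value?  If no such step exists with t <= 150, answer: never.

Answer: never
Key observation: The state at step 11 reappears at step 13 — the system is in a cycle of period 2 from step 11 on.  No step 0..13 is synchronized, and the cycle repeats forever, so no step up to 150 (or ever) has all patches equal.

Derivation:
t=0: [438, 19, 354, 322, 182, 289, 199, 309]  (not all equal)
t=1: [86, 74, 118, 197, 202, 169, 208, 171]  (not all equal)
t=2: [116, 112, 128, 220, 222, 171, 224, 187]  (not all equal)
t=3: [142, 144, 147, 240, 244, 184, 245, 210]  (not all equal)
t=4: [169, 175, 171, 259, 262, 203, 262, 235]  (not all equal)
t=5: [199, 207, 199, 245, 250, 220, 250, 248]  (not all equal)
t=6: [230, 235, 230, 261, 261, 243, 261, 256]  (not all equal)
t=7: [262, 261, 262, 251, 248, 262, 248, 253]  (not all equal)
t=8: [247, 249, 247, 258, 260, 249, 260, 257]  (not all equal)
t=9: [263, 260, 263, 252, 249, 260, 249, 252]  (not all equal)
t=10: [246, 249, 246, 257, 260, 249, 260, 257]  (not all equal)
t=11: [263, 260, 263, 252, 250, 260, 250, 252]  (not all equal)
t=12: [246, 249, 246, 257, 259, 249, 259, 257]  (not all equal)
t=13: [263, 260, 263, 252, 250, 260, 250, 252]  (not all equal)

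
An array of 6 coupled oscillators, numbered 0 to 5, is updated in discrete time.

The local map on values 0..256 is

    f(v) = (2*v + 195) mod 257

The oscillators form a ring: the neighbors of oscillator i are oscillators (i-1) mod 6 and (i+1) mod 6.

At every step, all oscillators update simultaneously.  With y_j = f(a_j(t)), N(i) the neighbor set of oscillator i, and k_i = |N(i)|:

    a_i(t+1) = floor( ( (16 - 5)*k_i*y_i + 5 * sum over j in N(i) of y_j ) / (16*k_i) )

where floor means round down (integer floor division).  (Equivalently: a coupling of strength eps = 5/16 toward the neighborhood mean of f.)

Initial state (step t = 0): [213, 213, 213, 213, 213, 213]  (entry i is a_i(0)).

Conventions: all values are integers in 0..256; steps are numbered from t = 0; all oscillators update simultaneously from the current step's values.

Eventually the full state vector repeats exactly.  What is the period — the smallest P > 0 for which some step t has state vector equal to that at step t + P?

Simulating step by step:
t=0: [213, 213, 213, 213, 213, 213]
t=1: [107, 107, 107, 107, 107, 107]
t=2: [152, 152, 152, 152, 152, 152]
t=3: [242, 242, 242, 242, 242, 242]
t=4: [165, 165, 165, 165, 165, 165]
t=5: [11, 11, 11, 11, 11, 11]
t=6: [217, 217, 217, 217, 217, 217]
t=7: [115, 115, 115, 115, 115, 115]
t=8: [168, 168, 168, 168, 168, 168]
t=9: [17, 17, 17, 17, 17, 17]
t=10: [229, 229, 229, 229, 229, 229]
t=11: [139, 139, 139, 139, 139, 139]
t=12: [216, 216, 216, 216, 216, 216]
t=13: [113, 113, 113, 113, 113, 113]
t=14: [164, 164, 164, 164, 164, 164]
t=15: [9, 9, 9, 9, 9, 9]
t=16: [213, 213, 213, 213, 213, 213]

Answer: 16
Key observation: The state at step 0, [213, 213, 213, 213, 213, 213], reappears at step 16 — and no state repeats earlier — so the cycle the system enters has period 16.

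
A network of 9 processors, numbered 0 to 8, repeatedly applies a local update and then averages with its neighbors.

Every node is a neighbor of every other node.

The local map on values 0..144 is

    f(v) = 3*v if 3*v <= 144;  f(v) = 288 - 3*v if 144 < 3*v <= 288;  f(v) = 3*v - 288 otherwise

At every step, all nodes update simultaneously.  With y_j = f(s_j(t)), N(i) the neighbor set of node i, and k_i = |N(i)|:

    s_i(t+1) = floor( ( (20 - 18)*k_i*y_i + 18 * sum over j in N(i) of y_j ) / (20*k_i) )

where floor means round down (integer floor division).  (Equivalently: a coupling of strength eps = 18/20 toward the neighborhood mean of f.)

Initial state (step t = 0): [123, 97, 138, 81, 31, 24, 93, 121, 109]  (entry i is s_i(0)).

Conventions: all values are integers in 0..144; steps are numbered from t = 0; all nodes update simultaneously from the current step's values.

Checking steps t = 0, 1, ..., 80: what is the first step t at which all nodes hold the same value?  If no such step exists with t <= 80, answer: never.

Simulating step by step:
t=0: [123, 97, 138, 81, 31, 24, 93, 121, 109]  (not all equal)
t=1: [60, 61, 59, 60, 59, 60, 60, 60, 60]  (not all equal)
t=2: [108, 108, 108, 108, 108, 108, 108, 108, 108]  (all equal)

Answer: 2
Key observation: Synchronization is absorbing here: once all nodes are equal they stay equal, and step 2 is the first all-equal step.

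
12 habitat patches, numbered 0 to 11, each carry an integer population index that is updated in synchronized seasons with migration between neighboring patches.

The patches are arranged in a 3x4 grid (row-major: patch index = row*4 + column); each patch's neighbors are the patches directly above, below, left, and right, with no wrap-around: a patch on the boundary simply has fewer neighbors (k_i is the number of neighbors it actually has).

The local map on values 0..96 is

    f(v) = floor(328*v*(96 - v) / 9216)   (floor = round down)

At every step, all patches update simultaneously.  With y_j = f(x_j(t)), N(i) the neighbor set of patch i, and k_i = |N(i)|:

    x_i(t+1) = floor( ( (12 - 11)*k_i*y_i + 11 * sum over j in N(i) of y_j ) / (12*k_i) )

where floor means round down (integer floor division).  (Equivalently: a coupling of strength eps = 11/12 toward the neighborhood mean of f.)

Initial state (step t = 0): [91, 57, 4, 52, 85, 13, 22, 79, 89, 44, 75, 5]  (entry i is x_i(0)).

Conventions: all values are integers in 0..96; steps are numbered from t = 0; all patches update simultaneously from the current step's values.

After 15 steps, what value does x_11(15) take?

Answer: x_11(15) = 43

Derivation:
t=0: [91, 57, 4, 52, 85, 13, 22, 79, 89, 44, 75, 5]
t=1: [52, 27, 67, 34, 25, 60, 40, 50, 54, 42, 51, 48]
t=2: [65, 74, 72, 75, 77, 72, 76, 78, 72, 79, 80, 81]
t=3: [55, 63, 56, 55, 63, 53, 54, 50, 50, 54, 47, 46]
t=4: [73, 79, 77, 80, 80, 76, 80, 80, 76, 80, 80, 81]
t=5: [47, 54, 46, 48, 54, 46, 48, 44, 45, 50, 44, 44]
t=6: [80, 80, 81, 81, 80, 80, 81, 81, 80, 81, 81, 81]
t=7: [45, 44, 43, 43, 45, 44, 43, 43, 44, 44, 43, 43]
t=8: [81, 81, 81, 81, 81, 81, 81, 81, 81, 81, 81, 81]
t=9: [43, 43, 43, 43, 43, 43, 43, 43, 43, 43, 43, 43]
t=10: [81, 81, 81, 81, 81, 81, 81, 81, 81, 81, 81, 81]
t=11: [43, 43, 43, 43, 43, 43, 43, 43, 43, 43, 43, 43]
t=12: [81, 81, 81, 81, 81, 81, 81, 81, 81, 81, 81, 81]
t=13: [43, 43, 43, 43, 43, 43, 43, 43, 43, 43, 43, 43]
t=14: [81, 81, 81, 81, 81, 81, 81, 81, 81, 81, 81, 81]
t=15: [43, 43, 43, 43, 43, 43, 43, 43, 43, 43, 43, 43]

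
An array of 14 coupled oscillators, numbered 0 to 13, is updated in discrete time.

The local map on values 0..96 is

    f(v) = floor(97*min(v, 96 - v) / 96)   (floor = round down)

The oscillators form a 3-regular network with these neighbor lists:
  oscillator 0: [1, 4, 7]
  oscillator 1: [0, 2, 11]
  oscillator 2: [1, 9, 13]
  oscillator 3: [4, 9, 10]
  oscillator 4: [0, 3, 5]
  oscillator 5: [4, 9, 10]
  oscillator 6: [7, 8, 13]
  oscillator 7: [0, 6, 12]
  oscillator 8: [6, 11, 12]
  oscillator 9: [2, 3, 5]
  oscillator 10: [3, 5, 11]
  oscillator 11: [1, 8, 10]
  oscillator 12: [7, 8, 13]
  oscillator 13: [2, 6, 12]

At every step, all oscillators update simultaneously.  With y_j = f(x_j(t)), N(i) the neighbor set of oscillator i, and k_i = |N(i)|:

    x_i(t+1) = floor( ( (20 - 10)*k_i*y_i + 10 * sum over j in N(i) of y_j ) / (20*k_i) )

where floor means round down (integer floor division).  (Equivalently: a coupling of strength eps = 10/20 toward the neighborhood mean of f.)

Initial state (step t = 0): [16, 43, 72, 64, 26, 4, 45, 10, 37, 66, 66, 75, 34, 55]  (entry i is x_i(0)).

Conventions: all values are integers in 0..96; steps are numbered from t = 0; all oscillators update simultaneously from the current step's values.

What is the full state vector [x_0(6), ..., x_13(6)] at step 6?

Answer: [24, 26, 27, 23, 22, 22, 28, 27, 28, 24, 24, 26, 28, 29]

Derivation:
t=0: [16, 43, 72, 64, 26, 4, 45, 10, 37, 66, 66, 75, 34, 55]
t=1: [21, 31, 31, 30, 21, 16, 37, 20, 35, 25, 24, 28, 31, 37]
t=2: [22, 28, 31, 26, 21, 19, 33, 24, 33, 25, 24, 29, 30, 35]
t=3: [23, 27, 30, 24, 21, 21, 31, 26, 31, 25, 24, 28, 30, 33]
t=4: [23, 27, 29, 23, 21, 22, 30, 27, 30, 25, 24, 27, 30, 31]
t=5: [24, 26, 28, 23, 21, 22, 29, 27, 29, 24, 24, 27, 29, 30]
t=6: [24, 26, 27, 23, 22, 22, 28, 27, 28, 24, 24, 26, 28, 29]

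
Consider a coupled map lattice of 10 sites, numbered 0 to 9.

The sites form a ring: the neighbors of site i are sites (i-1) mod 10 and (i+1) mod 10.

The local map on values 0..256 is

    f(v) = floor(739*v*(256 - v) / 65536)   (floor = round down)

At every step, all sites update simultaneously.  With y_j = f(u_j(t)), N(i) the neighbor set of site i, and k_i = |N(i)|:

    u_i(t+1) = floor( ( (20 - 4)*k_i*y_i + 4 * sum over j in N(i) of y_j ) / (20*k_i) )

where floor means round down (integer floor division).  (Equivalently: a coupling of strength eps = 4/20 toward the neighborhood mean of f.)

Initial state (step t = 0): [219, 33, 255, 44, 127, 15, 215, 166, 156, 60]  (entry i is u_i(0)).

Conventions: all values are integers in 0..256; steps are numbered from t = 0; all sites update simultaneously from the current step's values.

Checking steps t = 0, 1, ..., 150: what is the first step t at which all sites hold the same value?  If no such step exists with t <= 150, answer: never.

Answer: never
Key observation: The state at step 12 reappears at step 14 — the system is in a cycle of period 2 from step 12 on.  No step 0..14 is synchronized, and the cycle repeats forever, so no step up to 150 (or ever) has all sites equal.

Derivation:
t=0: [219, 33, 255, 44, 127, 15, 215, 166, 156, 60]  (not all equal)
t=1: [94, 74, 20, 102, 161, 60, 100, 161, 170, 132]  (not all equal)
t=2: [170, 143, 75, 164, 168, 140, 170, 171, 166, 180]  (not all equal)
t=3: [164, 177, 157, 167, 168, 179, 165, 163, 166, 156]  (not all equal)
t=4: [169, 160, 172, 167, 165, 157, 167, 169, 168, 173]  (not all equal)
t=5: [165, 171, 163, 166, 169, 173, 167, 165, 165, 161]  (not all equal)
t=6: [168, 164, 169, 167, 164, 162, 166, 168, 169, 171]  (not all equal)
t=7: [166, 169, 165, 167, 169, 170, 168, 166, 164, 163]  (not all equal)
t=8: [167, 165, 168, 167, 165, 164, 166, 168, 169, 169]  (not all equal)
t=9: [167, 168, 166, 167, 168, 169, 168, 166, 165, 165]  (not all equal)
t=10: [167, 166, 167, 167, 166, 165, 166, 167, 168, 168]  (not all equal)
t=11: [167, 167, 167, 167, 168, 168, 168, 167, 166, 166]  (not all equal)
t=12: [167, 167, 167, 166, 166, 166, 166, 167, 167, 167]  (not all equal)
t=13: [167, 167, 167, 167, 168, 168, 167, 167, 167, 167]  (not all equal)
t=14: [167, 167, 167, 166, 166, 166, 166, 167, 167, 167]  (not all equal)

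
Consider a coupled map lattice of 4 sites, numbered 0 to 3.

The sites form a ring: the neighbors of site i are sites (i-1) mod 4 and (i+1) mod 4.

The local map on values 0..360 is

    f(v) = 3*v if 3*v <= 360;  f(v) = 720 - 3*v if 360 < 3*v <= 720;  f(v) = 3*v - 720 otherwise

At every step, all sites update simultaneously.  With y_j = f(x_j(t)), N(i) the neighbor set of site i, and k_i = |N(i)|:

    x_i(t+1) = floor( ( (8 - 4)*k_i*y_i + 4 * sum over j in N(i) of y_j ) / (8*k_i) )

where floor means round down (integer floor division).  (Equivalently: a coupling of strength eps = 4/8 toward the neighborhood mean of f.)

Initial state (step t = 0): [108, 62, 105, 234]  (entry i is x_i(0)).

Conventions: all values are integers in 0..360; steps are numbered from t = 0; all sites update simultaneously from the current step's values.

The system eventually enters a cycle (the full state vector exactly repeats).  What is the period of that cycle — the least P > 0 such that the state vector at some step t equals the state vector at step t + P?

Simulating step by step:
t=0: [108, 62, 105, 234]
t=1: [213, 252, 208, 168]
t=2: [103, 62, 111, 152]
t=3: [267, 253, 279, 292]
t=4: [89, 69, 107, 127]
t=5: [270, 250, 297, 316]
t=6: [109, 80, 150, 179]
t=7: [269, 269, 240, 240]
t=8: [65, 65, 21, 21]
t=9: [162, 162, 96, 96]
t=10: [247, 247, 274, 274]
t=11: [41, 41, 81, 81]
t=12: [153, 153, 213, 213]
t=13: [216, 216, 126, 126]
t=14: [139, 139, 274, 274]
t=15: [252, 252, 152, 152]
t=16: [93, 93, 207, 207]
t=17: [234, 234, 144, 144]
t=18: [85, 85, 220, 220]
t=19: [206, 206, 108, 108]
t=20: [157, 157, 268, 268]
t=21: [207, 207, 125, 125]
t=22: [160, 160, 283, 283]
t=23: [212, 212, 156, 156]
t=24: [126, 126, 210, 210]
t=25: [279, 279, 153, 153]
t=26: [153, 153, 225, 225]
t=27: [207, 207, 99, 99]
t=28: [148, 148, 247, 247]
t=29: [212, 212, 84, 84]
t=30: [126, 126, 210, 210]

Answer: 6
Key observation: The state at step 24, [126, 126, 210, 210], reappears at step 30 — and no state repeats earlier — so the cycle the system enters has period 6.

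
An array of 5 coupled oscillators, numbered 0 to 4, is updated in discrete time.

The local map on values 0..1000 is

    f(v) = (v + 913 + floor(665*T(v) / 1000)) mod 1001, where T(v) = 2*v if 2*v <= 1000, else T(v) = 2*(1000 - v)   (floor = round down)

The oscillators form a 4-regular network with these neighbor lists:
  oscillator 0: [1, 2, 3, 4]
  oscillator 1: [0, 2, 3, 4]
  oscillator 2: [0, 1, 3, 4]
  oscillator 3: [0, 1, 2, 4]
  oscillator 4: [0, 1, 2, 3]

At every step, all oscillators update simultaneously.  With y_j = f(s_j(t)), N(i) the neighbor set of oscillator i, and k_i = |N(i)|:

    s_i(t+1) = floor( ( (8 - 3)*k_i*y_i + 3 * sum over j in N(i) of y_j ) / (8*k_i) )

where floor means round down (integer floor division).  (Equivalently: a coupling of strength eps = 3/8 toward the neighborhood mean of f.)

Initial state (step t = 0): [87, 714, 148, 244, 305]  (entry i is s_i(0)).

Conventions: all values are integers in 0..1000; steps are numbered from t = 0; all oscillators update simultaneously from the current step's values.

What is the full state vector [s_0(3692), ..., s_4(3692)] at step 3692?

Simulating step by step:
t=0: [87, 714, 148, 244, 305]
t=1: [199, 141, 274, 393, 468]
t=2: [386, 314, 479, 626, 187]
t=3: [605, 516, 188, 192, 358]
t=4: [168, 184, 332, 337, 543]
t=5: [356, 376, 559, 565, 227]
t=6: [588, 613, 224, 223, 428]
t=7: [198, 194, 404, 403, 657]
t=8: [429, 424, 684, 682, 243]
t=9: [701, 694, 225, 225, 471]
t=10: [89, 90, 316, 316, 88]
t=11: [218, 219, 499, 499, 217]
t=12: [354, 355, 170, 170, 353]
t=13: [655, 657, 428, 428, 654]
t=14: [190, 190, 660, 660, 190]
t=15: [291, 291, 116, 116, 291]
t=16: [513, 513, 296, 296, 513]
t=17: [170, 170, 451, 451, 170]
t=18: [430, 430, 778, 778, 430]
t=19: [926, 926, 964, 964, 926]
t=20: [933, 933, 926, 926, 933]
t=21: [934, 934, 935, 935, 934]
t=22: [933, 933, 933, 933, 933]
t=23: [934, 934, 934, 934, 934]
t=24: [933, 933, 933, 933, 933]

Answer: [933, 933, 933, 933, 933]
Key observation: The state at step 22, [933, 933, 933, 933, 933], reappears at step 24: the system is in a cycle of period 2 from step 22 on.  Therefore the state at step 3692 equals the state at step 22 + ((3692 - 22) mod 2) = 22, which is [933, 933, 933, 933, 933].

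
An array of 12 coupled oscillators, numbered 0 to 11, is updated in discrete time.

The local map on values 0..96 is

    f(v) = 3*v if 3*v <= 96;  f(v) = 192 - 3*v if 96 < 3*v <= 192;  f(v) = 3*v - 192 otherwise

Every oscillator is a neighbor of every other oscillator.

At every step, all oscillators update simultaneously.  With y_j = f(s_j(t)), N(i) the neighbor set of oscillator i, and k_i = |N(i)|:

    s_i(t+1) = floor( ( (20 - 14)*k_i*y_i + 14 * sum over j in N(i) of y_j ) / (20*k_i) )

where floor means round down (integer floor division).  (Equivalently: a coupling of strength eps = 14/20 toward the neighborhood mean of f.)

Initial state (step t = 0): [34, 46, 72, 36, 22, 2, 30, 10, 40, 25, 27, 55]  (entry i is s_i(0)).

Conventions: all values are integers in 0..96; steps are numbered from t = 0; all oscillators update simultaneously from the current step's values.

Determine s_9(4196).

Answer: s_9(4196) = 72
Key observation: The state at step 19, [24, 25, 25, 24, 24, 25, 24, 25, 24, 24, 24, 25], reappears at step 21: the system is in a cycle of period 2 from step 19 on.  Therefore the state at step 4196 equals the state at step 19 + ((4196 - 19) mod 2) = 20, which is [72, 73, 73, 72, 72, 73, 72, 73, 72, 72, 72, 73].

Derivation:
t=0: [34, 46, 72, 36, 22, 2, 30, 10, 40, 25, 27, 55]
t=1: [65, 57, 50, 64, 60, 45, 65, 51, 61, 62, 63, 50]
t=2: [15, 20, 25, 15, 17, 28, 15, 24, 17, 16, 15, 25]
t=3: [54, 58, 62, 54, 56, 64, 54, 61, 56, 55, 54, 62]
t=4: [21, 19, 16, 21, 20, 14, 21, 17, 20, 21, 21, 16]
t=5: [58, 56, 54, 58, 57, 53, 58, 55, 57, 58, 58, 54]
t=6: [21, 23, 24, 21, 22, 25, 21, 23, 22, 21, 21, 24]
t=7: [66, 67, 68, 66, 66, 68, 66, 67, 66, 66, 66, 68]
t=8: [7, 8, 8, 7, 7, 8, 7, 8, 7, 7, 7, 8]
t=9: [21, 22, 22, 21, 21, 22, 21, 22, 21, 21, 21, 22]
t=10: [63, 64, 64, 63, 63, 64, 63, 64, 63, 63, 63, 64]
t=11: [2, 1, 1, 2, 2, 1, 2, 1, 2, 2, 2, 1]
t=12: [5, 4, 4, 5, 5, 4, 5, 4, 5, 5, 5, 4]
t=13: [14, 13, 13, 14, 14, 13, 14, 13, 14, 14, 14, 13]
t=14: [41, 40, 40, 41, 41, 40, 41, 40, 41, 41, 41, 40]
t=15: [69, 70, 70, 69, 69, 70, 69, 70, 69, 69, 69, 70]
t=16: [15, 16, 16, 15, 15, 16, 15, 16, 15, 15, 15, 16]
t=17: [45, 46, 46, 45, 45, 46, 45, 46, 45, 45, 45, 46]
t=18: [56, 55, 55, 56, 56, 55, 56, 55, 56, 56, 56, 55]
t=19: [24, 25, 25, 24, 24, 25, 24, 25, 24, 24, 24, 25]
t=20: [72, 73, 73, 72, 72, 73, 72, 73, 72, 72, 72, 73]
t=21: [24, 25, 25, 24, 24, 25, 24, 25, 24, 24, 24, 25]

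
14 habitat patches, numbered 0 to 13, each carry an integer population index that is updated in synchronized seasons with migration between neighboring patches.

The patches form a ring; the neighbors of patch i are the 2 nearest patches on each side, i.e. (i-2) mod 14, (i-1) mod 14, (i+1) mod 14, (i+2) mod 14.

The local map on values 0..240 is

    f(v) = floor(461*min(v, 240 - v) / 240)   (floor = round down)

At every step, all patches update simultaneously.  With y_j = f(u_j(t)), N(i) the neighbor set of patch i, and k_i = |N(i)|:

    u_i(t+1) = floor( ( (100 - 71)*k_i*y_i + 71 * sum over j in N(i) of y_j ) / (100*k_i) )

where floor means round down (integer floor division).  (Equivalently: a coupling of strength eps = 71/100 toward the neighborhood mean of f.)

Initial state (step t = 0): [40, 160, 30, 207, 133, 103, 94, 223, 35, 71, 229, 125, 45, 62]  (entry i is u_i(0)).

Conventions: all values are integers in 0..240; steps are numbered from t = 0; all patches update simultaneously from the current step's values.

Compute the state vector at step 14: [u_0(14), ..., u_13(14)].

Answer: [158, 153, 137, 120, 108, 105, 106, 108, 105, 104, 106, 118, 135, 152]

Derivation:
t=0: [40, 160, 30, 207, 133, 103, 94, 223, 35, 71, 229, 125, 45, 62]
t=1: [95, 100, 104, 126, 147, 142, 141, 112, 84, 99, 96, 128, 102, 129]
t=2: [194, 199, 194, 197, 192, 196, 186, 191, 184, 192, 188, 201, 197, 200]
t=3: [83, 81, 85, 84, 90, 90, 96, 95, 99, 93, 91, 83, 83, 79]
t=4: [157, 157, 162, 164, 170, 173, 180, 181, 182, 176, 172, 163, 160, 155]
t=5: [156, 155, 149, 143, 134, 127, 119, 117, 117, 124, 132, 143, 150, 156]
t=6: [165, 168, 177, 188, 201, 212, 220, 223, 221, 213, 202, 189, 176, 167]
t=7: [134, 129, 115, 97, 76, 58, 45, 40, 44, 56, 75, 96, 115, 129]
t=8: [212, 207, 196, 176, 149, 119, 98, 90, 97, 117, 147, 174, 195, 207]
t=9: [67, 75, 97, 132, 160, 182, 189, 196, 189, 182, 162, 134, 99, 76]
t=10: [155, 159, 166, 165, 151, 128, 107, 98, 106, 126, 149, 164, 166, 160]
t=11: [152, 151, 153, 162, 174, 187, 197, 203, 198, 189, 176, 163, 153, 151]
t=12: [168, 165, 157, 143, 125, 105, 90, 84, 89, 102, 122, 141, 156, 165]
t=13: [147, 153, 168, 182, 191, 189, 183, 177, 183, 189, 192, 183, 170, 154]
t=14: [158, 153, 137, 120, 108, 105, 106, 108, 105, 104, 106, 118, 135, 152]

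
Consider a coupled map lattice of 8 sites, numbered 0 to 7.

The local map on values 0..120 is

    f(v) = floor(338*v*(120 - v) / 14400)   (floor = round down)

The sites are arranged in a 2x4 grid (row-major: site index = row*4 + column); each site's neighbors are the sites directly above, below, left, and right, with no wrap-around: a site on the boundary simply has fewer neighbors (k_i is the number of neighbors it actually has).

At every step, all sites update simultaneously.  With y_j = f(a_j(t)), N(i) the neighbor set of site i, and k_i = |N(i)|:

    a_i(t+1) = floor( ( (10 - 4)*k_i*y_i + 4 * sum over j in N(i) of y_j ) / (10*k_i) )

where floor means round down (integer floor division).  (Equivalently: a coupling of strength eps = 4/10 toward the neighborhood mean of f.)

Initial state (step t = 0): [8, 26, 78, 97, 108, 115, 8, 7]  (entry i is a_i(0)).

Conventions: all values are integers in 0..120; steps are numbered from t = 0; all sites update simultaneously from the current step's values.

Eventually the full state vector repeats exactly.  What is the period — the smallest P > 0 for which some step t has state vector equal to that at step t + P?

Simulating step by step:
t=0: [8, 26, 78, 97, 108, 115, 8, 7]
t=1: [30, 48, 62, 50, 24, 22, 26, 25]
t=2: [64, 74, 79, 77, 55, 55, 59, 60]
t=3: [82, 79, 77, 78, 83, 82, 82, 82]
t=4: [73, 75, 76, 75, 72, 73, 73, 73]
t=5: [80, 79, 78, 79, 80, 80, 79, 79]
t=6: [75, 75, 76, 76, 75, 75, 75, 76]
t=7: [79, 78, 78, 78, 79, 79, 78, 78]
t=8: [76, 76, 76, 76, 76, 76, 76, 76]
t=9: [78, 78, 78, 78, 78, 78, 78, 78]
t=10: [76, 76, 76, 76, 76, 76, 76, 76]

Answer: 2
Key observation: The state at step 8, [76, 76, 76, 76, 76, 76, 76, 76], reappears at step 10 — and no state repeats earlier — so the cycle the system enters has period 2.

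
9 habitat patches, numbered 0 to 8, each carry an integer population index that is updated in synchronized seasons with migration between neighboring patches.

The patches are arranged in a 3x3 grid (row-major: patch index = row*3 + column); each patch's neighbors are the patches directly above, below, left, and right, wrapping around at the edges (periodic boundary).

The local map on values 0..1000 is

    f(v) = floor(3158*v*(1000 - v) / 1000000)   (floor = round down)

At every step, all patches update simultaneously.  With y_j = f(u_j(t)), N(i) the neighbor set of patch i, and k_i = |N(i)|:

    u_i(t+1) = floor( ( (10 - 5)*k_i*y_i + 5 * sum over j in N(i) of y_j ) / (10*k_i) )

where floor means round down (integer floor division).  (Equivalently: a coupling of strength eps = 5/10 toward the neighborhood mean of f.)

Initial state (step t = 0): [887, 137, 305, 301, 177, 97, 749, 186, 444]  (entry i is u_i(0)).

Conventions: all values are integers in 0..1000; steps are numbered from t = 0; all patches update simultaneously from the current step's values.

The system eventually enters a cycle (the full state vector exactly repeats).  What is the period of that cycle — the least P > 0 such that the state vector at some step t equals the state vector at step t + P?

Simulating step by step:
t=0: [887, 137, 305, 301, 177, 97, 749, 186, 444]
t=1: [445, 426, 552, 537, 453, 459, 576, 514, 641]
t=2: [778, 777, 772, 782, 782, 776, 770, 775, 753]
t=3: [547, 547, 555, 542, 541, 551, 557, 553, 570]
t=4: [781, 781, 779, 782, 782, 780, 779, 779, 776]
t=5: [540, 540, 542, 539, 539, 541, 542, 542, 545]
t=6: [783, 783, 783, 783, 783, 783, 783, 783, 783]
t=7: [536, 536, 536, 536, 536, 536, 536, 536, 536]
t=8: [785, 785, 785, 785, 785, 785, 785, 785, 785]
t=9: [532, 532, 532, 532, 532, 532, 532, 532, 532]
t=10: [786, 786, 786, 786, 786, 786, 786, 786, 786]
t=11: [531, 531, 531, 531, 531, 531, 531, 531, 531]
t=12: [786, 786, 786, 786, 786, 786, 786, 786, 786]

Answer: 2
Key observation: The state at step 10, [786, 786, 786, 786, 786, 786, 786, 786, 786], reappears at step 12 — and no state repeats earlier — so the cycle the system enters has period 2.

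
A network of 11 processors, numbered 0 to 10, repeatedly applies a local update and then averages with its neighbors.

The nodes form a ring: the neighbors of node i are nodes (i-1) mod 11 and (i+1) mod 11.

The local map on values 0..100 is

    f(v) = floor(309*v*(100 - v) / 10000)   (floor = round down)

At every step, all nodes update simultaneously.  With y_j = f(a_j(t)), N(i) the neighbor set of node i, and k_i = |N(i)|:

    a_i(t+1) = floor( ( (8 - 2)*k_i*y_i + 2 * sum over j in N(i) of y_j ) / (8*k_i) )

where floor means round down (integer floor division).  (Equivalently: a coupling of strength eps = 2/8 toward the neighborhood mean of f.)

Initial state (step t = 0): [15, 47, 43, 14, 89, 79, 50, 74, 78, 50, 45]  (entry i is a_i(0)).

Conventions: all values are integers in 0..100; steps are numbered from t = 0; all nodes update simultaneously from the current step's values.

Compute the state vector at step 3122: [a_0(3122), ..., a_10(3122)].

Simulating step by step:
t=0: [15, 47, 43, 14, 89, 79, 50, 74, 78, 50, 45]
t=1: [48, 71, 70, 40, 33, 51, 71, 60, 56, 73, 71]
t=2: [73, 64, 65, 72, 69, 74, 66, 72, 73, 62, 64]
t=3: [62, 69, 69, 63, 64, 61, 66, 62, 61, 70, 69]
t=4: [70, 66, 66, 71, 71, 72, 69, 71, 71, 65, 66]
t=5: [65, 68, 68, 63, 62, 62, 65, 63, 63, 69, 68]
t=6: [69, 67, 67, 71, 72, 71, 70, 71, 71, 66, 67]
t=7: [66, 67, 67, 63, 62, 63, 63, 63, 63, 68, 67]
t=8: [68, 68, 68, 71, 72, 72, 72, 72, 71, 67, 68]
t=9: [67, 67, 66, 63, 62, 62, 62, 62, 63, 67, 67]
t=10: [68, 68, 69, 71, 72, 72, 72, 72, 71, 68, 68]
t=11: [67, 66, 65, 63, 62, 62, 62, 62, 63, 66, 67]
t=12: [68, 69, 70, 71, 72, 72, 72, 72, 71, 69, 68]
t=13: [66, 65, 64, 63, 62, 62, 62, 62, 63, 65, 66]
t=14: [69, 70, 71, 71, 72, 72, 72, 72, 71, 70, 69]
t=15: [65, 64, 63, 62, 62, 62, 62, 62, 63, 64, 65]
t=16: [70, 71, 71, 72, 72, 72, 72, 72, 71, 71, 70]
t=17: [63, 63, 62, 62, 62, 62, 62, 62, 62, 63, 63]
t=18: [72, 72, 72, 72, 72, 72, 72, 72, 72, 72, 72]
t=19: [62, 62, 62, 62, 62, 62, 62, 62, 62, 62, 62]
t=20: [72, 72, 72, 72, 72, 72, 72, 72, 72, 72, 72]

Answer: [72, 72, 72, 72, 72, 72, 72, 72, 72, 72, 72]
Key observation: The state at step 18, [72, 72, 72, 72, 72, 72, 72, 72, 72, 72, 72], reappears at step 20: the system is in a cycle of period 2 from step 18 on.  Therefore the state at step 3122 equals the state at step 18 + ((3122 - 18) mod 2) = 18, which is [72, 72, 72, 72, 72, 72, 72, 72, 72, 72, 72].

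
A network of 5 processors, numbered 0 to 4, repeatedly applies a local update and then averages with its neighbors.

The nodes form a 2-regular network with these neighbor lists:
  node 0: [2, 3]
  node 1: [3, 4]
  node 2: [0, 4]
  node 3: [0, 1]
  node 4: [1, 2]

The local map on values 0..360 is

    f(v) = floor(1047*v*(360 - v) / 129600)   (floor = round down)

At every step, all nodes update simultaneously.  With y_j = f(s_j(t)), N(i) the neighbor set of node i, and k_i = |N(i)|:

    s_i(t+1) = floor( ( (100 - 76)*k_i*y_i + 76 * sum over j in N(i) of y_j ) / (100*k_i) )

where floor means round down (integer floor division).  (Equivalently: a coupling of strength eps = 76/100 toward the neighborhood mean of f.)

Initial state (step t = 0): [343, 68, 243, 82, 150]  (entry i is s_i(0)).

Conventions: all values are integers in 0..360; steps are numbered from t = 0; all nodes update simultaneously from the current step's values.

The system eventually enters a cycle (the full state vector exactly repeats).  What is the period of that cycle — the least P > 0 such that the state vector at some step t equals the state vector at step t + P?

Simulating step by step:
t=0: [343, 68, 243, 82, 150]
t=1: [168, 204, 169, 122, 208]
t=2: [250, 247, 258, 252, 257]
t=3: [217, 218, 216, 222, 217]
t=4: [249, 248, 250, 249, 250]
t=5: [222, 222, 222, 223, 222]
t=6: [246, 246, 247, 246, 247]
t=7: [225, 225, 225, 226, 225]
t=8: [244, 244, 245, 244, 245]
t=9: [227, 227, 227, 228, 227]
t=10: [243, 243, 243, 243, 243]
t=11: [229, 229, 229, 229, 229]
t=12: [242, 242, 242, 242, 242]
t=13: [230, 230, 230, 230, 230]
t=14: [241, 241, 241, 241, 241]
t=15: [231, 231, 231, 231, 231]
t=16: [240, 240, 240, 240, 240]
t=17: [232, 232, 232, 232, 232]
t=18: [239, 239, 239, 239, 239]
t=19: [233, 233, 233, 233, 233]
t=20: [239, 239, 239, 239, 239]

Answer: 2
Key observation: The state at step 18, [239, 239, 239, 239, 239], reappears at step 20 — and no state repeats earlier — so the cycle the system enters has period 2.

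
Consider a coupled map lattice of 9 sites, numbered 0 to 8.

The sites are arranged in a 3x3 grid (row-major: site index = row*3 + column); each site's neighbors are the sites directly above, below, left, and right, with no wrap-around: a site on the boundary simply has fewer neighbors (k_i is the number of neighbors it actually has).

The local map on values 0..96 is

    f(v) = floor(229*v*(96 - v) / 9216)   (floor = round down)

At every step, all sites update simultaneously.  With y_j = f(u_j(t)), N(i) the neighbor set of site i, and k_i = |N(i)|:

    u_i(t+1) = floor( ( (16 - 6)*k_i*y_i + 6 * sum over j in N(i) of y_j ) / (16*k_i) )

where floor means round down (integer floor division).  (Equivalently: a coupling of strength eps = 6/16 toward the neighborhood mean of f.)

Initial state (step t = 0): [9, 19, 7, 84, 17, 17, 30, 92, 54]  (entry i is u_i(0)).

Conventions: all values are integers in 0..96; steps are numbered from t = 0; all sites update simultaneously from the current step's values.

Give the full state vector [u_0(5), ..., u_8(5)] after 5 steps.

Simulating step by step:
t=0: [9, 19, 7, 84, 17, 17, 30, 92, 54]
t=1: [23, 30, 22, 28, 30, 33, 37, 22, 42]
t=2: [43, 46, 43, 47, 48, 50, 50, 44, 52]
t=3: [56, 56, 56, 56, 56, 56, 56, 56, 56]
t=4: [55, 55, 55, 55, 55, 55, 55, 55, 55]
t=5: [56, 56, 56, 56, 56, 56, 56, 56, 56]

Answer: [56, 56, 56, 56, 56, 56, 56, 56, 56]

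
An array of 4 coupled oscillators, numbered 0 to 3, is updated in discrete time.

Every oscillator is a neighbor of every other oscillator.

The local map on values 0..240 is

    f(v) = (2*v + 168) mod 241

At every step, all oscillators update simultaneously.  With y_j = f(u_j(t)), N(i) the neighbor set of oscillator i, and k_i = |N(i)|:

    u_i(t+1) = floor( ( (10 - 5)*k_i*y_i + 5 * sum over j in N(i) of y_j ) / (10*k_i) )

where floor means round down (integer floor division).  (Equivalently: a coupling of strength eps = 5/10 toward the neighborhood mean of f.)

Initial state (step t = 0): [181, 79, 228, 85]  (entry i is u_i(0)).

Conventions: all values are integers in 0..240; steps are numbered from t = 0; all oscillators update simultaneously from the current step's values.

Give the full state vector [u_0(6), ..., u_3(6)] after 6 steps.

Simulating step by step:
t=0: [181, 79, 228, 85]
t=1: [78, 90, 109, 94]
t=2: [102, 110, 123, 113]
t=3: [144, 149, 158, 151]
t=4: [183, 186, 112, 188]
t=5: [71, 73, 104, 74]
t=6: [81, 83, 103, 83]

Answer: [81, 83, 103, 83]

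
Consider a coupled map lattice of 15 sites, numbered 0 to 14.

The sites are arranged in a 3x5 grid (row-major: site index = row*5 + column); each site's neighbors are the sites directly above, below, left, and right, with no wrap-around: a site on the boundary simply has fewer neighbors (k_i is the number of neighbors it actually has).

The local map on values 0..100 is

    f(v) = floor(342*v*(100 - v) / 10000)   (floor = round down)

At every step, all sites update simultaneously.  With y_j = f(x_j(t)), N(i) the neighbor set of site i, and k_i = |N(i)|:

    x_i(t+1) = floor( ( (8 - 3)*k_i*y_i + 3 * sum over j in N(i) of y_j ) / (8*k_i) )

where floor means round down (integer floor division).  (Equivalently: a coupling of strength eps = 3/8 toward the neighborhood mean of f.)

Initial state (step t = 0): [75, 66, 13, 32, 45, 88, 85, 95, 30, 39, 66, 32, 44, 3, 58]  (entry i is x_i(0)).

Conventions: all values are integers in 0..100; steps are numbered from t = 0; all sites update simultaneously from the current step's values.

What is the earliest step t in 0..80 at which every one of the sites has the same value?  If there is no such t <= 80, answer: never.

Simulating step by step:
t=0: [75, 66, 13, 32, 45, 88, 85, 95, 30, 39, 66, 32, 44, 3, 58]  (not all equal)
t=1: [61, 65, 44, 70, 81, 45, 45, 32, 61, 80, 68, 71, 64, 35, 68]  (not all equal)
t=2: [80, 79, 80, 71, 55, 82, 81, 76, 76, 59, 75, 73, 76, 77, 70]  (not all equal)
t=3: [53, 55, 57, 68, 81, 52, 54, 60, 64, 78, 61, 64, 62, 61, 71]  (not all equal)
t=4: [84, 84, 81, 72, 57, 84, 83, 81, 76, 61, 81, 79, 80, 79, 69]  (not all equal)
t=5: [45, 46, 53, 67, 79, 46, 48, 52, 62, 77, 51, 54, 54, 58, 71]  (not all equal)
t=6: [84, 84, 83, 74, 60, 84, 84, 84, 78, 63, 84, 84, 84, 81, 70]  (not all equal)
t=7: [45, 45, 49, 64, 78, 45, 45, 46, 58, 75, 45, 45, 45, 54, 68]  (not all equal)
t=8: [84, 84, 83, 77, 62, 84, 84, 84, 80, 66, 84, 84, 84, 82, 74]  (not all equal)
t=9: [45, 45, 48, 60, 75, 45, 45, 46, 55, 72, 45, 45, 45, 51, 64]  (not all equal)
t=10: [84, 84, 84, 80, 68, 84, 84, 84, 82, 70, 84, 84, 84, 83, 77]  (not all equal)
t=11: [45, 45, 46, 54, 69, 45, 45, 45, 51, 67, 45, 45, 45, 49, 59]  (not all equal)
t=12: [84, 84, 84, 82, 75, 84, 84, 84, 83, 76, 84, 84, 84, 84, 81]  (not all equal)
t=13: [45, 45, 45, 50, 61, 45, 45, 45, 48, 59, 45, 45, 45, 46, 52]  (not all equal)
t=14: [84, 84, 84, 84, 81, 84, 84, 84, 84, 82, 84, 84, 84, 84, 84]  (not all equal)
t=15: [45, 45, 45, 45, 50, 45, 45, 45, 45, 49, 45, 45, 45, 45, 45]  (not all equal)
t=16: [84, 84, 84, 84, 84, 84, 84, 84, 84, 84, 84, 84, 84, 84, 84]  (all equal)

Answer: 16
Key observation: Synchronization is absorbing here: once all sites are equal they stay equal, and step 16 is the first all-equal step.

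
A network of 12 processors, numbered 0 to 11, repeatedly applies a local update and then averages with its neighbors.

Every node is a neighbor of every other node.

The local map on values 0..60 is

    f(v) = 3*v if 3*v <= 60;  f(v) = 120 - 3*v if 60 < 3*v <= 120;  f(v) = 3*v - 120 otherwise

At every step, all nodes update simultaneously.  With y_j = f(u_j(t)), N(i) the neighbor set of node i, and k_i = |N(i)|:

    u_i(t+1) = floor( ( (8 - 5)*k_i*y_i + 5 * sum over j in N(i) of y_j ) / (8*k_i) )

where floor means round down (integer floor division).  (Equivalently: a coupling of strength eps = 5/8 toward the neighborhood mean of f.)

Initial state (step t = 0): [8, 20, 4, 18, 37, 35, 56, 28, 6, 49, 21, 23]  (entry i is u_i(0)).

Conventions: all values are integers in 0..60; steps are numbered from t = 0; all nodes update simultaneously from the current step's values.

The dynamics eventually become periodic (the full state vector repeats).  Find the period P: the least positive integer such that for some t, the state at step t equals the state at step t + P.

Simulating step by step:
t=0: [8, 20, 4, 18, 37, 35, 56, 28, 6, 49, 21, 23]
t=1: [30, 42, 27, 40, 26, 28, 38, 34, 29, 31, 41, 39]
t=2: [23, 15, 26, 13, 27, 25, 15, 19, 24, 22, 14, 14]
t=3: [47, 45, 44, 43, 43, 45, 45, 49, 46, 48, 44, 44]
t=4: [17, 15, 14, 13, 13, 15, 15, 19, 16, 18, 14, 14]
t=5: [47, 45, 44, 43, 43, 45, 45, 49, 46, 48, 44, 44]

Answer: 2
Key observation: The state at step 3, [47, 45, 44, 43, 43, 45, 45, 49, 46, 48, 44, 44], reappears at step 5 — and no state repeats earlier — so the cycle the system enters has period 2.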